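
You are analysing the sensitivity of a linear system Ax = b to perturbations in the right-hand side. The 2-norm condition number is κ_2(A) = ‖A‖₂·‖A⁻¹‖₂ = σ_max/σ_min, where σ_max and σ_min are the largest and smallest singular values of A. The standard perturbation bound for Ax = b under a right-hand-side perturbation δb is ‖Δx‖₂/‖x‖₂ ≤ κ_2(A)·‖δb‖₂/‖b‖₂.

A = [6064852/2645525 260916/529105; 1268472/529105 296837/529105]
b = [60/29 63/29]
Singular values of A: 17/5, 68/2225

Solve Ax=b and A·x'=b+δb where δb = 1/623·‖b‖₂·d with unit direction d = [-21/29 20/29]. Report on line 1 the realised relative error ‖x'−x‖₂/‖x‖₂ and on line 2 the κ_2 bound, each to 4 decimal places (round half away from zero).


from the listed singular values, σ₁ = 17/5, σ_n = 68/2225
κ = σ_max/σ_min = (17/5)/(68/2225) = 111.2500
κ_2(A)·‖δb‖/‖b‖ = 0.1786
solve Ax = b  →  x = [0.8608 0.1937]
2-norm of b is 3.0000; of x, 0.8824
δb = ε·‖b‖·d = [-0.0035 0.0033]; solving A·Δx = δb gives ‖Δx‖ = 0.1576
relative error = 0.1786
realised/bound = 1 exactly: the bound is attained for this b and d

0.1786
0.1786


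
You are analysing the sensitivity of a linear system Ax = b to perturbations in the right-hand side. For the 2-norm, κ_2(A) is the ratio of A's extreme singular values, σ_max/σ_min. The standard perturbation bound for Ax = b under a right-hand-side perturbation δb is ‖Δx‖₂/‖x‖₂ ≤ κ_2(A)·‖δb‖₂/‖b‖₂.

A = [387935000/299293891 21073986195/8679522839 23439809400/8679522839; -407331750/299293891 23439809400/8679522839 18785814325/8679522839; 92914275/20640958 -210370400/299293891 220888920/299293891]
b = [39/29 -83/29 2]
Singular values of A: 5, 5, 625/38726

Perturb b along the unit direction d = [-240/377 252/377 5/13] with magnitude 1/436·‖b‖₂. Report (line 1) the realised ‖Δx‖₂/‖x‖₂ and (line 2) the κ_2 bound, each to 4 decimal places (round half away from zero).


0.0043
0.7106

from the listed singular values, σ₁ = 5, σ_n = 625/38726
condition number: 5 ÷ (625/38726) = 309.8080
perturbation bound = 309.8080·1/436 = 0.7106
solve Ax = b  →  x = [27.7880 83.1441 -87.5913]
2-norm of b is 3.7417; of x, 123.9248
δb = ε·‖b‖·d = [-0.0055 0.0057 0.0033]; solving A·Δx = δb gives ‖Δx‖ = 0.5317
relative error = 0.0043
realised/bound (from unrounded values) ≈ 0.0060


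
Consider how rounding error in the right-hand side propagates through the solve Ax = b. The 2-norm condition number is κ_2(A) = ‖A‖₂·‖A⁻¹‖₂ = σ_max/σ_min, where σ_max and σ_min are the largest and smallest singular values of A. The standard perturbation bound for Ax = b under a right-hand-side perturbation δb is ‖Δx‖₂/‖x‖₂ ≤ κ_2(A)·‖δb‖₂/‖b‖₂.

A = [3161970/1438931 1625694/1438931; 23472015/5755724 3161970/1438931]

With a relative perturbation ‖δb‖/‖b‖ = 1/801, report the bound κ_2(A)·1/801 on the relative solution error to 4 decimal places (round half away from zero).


form AᵀA = [2459876666625/114630999184 163978183215/14328874898; 163978183215/14328874898 43740260424/7164437449] with trace 10933290081/396647056 and determinant 4862025/99161764
λ_max, λ_min = (10933290081/396647056 ± √119505975868853812161/157328887033467136)/2 = 441/16, 44100/24790441
σ_max=√(441/16)=(21/4), σ_min=√(44100/24790441)=(210/4979) → κ = 124.4750
worst-case relative error ≤ 124.4750 × 1/801 = 0.1554

0.1554


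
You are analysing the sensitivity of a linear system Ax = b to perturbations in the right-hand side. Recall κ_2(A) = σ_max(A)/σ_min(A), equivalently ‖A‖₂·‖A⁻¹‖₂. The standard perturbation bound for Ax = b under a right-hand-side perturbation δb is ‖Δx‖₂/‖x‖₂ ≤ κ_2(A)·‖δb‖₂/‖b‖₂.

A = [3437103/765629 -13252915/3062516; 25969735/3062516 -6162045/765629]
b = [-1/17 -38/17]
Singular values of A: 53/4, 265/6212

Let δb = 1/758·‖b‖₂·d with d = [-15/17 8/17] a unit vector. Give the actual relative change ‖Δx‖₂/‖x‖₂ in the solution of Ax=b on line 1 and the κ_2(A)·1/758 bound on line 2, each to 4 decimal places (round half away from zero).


largest singular value 53/4, smallest 265/6212
κ = σ_max/σ_min = (53/4)/(265/6212) = 310.6000
worst-case relative error ≤ 310.6000 × 1/758 = 0.4098
solve Ax = b  →  x = [-16.2759 -16.8708]
‖b‖₂ = 2.2361 and ‖x‖₂ = 23.4420
δb = ε·‖b‖·d = [-0.0026 0.0014]; solving A·Δx = δb gives ‖Δx‖ = 0.0692
relative error = 0.0029
tightness: 0.0029 against a bound of 0.4098 (unrounded ratio ≈ 0.0072)

0.0029
0.4098


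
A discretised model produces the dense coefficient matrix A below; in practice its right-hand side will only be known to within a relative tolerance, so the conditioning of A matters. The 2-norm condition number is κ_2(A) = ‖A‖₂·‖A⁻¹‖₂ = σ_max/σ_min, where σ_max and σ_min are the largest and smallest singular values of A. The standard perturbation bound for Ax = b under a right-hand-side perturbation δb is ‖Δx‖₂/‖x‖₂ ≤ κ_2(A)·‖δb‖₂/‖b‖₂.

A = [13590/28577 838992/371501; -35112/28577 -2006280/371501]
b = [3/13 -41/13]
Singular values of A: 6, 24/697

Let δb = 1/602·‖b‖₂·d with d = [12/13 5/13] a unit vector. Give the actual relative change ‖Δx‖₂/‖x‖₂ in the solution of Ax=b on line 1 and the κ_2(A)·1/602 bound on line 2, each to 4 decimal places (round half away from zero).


from the listed singular values, σ₁ = 6, σ_n = 24/697
condition number: 6 ÷ (24/697) = 174.2500
perturbation bound = 174.2500·1/602 = 0.2895
solve Ax = b  →  x = [28.4431 -5.8872]
‖b‖ = 3.1623, ‖x‖ = 29.0460
Δx = A⁻¹·δb where δb = 1/602·3.1623·d; ‖Δx‖ = 0.1526
realised ‖Δx‖/‖x‖ = 0.0053
realised/bound (from unrounded values) ≈ 0.0181

0.0053
0.2895


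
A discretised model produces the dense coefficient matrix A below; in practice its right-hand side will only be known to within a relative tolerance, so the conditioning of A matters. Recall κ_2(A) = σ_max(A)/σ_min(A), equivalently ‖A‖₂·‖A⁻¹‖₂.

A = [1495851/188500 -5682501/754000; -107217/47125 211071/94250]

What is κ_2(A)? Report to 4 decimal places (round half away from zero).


208.0000

M = AᵀA = [3874396761/56851600 -2951791227/45481280; -2951791227/45481280 56227327209/909625600]. tr(M)=28113597/216320, det(M)=10556001/27040000
λ_max, λ_min = (28113597/216320 ± √19757531627651169/1169858560000)/2 = 3249/25, 3249/1081600
so κ_2 = √((3249/25) / (3249/1081600)) = 208.0000


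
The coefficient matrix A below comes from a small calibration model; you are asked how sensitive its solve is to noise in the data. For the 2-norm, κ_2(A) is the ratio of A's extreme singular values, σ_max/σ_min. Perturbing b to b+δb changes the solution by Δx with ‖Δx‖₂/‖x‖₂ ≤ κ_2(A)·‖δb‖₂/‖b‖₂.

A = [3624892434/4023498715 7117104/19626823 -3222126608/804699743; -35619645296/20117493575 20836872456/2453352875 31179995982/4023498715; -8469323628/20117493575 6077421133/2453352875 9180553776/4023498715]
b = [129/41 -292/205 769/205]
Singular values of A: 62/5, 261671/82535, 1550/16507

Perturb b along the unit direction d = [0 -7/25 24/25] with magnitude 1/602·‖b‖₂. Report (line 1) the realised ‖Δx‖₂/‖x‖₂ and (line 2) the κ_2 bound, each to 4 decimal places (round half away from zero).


from the listed singular values, σ₁ = 62/5, σ_n = 1550/16507
κ = σ_max/σ_min = (62/5)/(1550/16507) = 132.0560
worst-case relative error ≤ 132.0560 × 1/602 = 0.2194
solve Ax = b  →  x = [41.7158 0.6296 8.6573]
‖b‖ = 5.0990, ‖x‖ = 42.6093
δb = ε·‖b‖·d = [0.0000 -0.0024 0.0081]; solving A·Δx = δb gives ‖Δx‖ = 0.0902
realised ‖Δx‖/‖x‖ = 0.0021
realised/bound (from unrounded values) ≈ 0.0097

0.0021
0.2194


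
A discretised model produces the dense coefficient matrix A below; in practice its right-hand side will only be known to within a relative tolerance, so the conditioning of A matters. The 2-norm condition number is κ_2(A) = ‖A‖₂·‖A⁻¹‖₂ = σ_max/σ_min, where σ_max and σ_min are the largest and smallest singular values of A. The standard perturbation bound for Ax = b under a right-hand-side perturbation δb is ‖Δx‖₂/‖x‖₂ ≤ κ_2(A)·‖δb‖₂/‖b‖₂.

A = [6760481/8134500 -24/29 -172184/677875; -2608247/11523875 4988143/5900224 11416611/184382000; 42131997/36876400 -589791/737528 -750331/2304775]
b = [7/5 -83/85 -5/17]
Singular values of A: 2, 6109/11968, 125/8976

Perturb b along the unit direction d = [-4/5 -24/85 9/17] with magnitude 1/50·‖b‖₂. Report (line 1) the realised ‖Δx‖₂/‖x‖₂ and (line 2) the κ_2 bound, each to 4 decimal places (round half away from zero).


0.0346
2.8723

σ_max = 2, σ_min = 125/8976
condition number: 2 ÷ (125/8976) = 143.6160
perturbation bound = 143.6160·1/50 = 2.8723
solve Ax = b  →  x = [-21.0557 -1.7635 -68.6588]
‖b‖ = 1.7321, ‖x‖ = 71.8365
re-solving with b+δb shifts x by Δx of norm 2.4875
relative error = 0.0346
tightness: 0.0346 against a bound of 2.8723 (unrounded ratio ≈ 0.0121)


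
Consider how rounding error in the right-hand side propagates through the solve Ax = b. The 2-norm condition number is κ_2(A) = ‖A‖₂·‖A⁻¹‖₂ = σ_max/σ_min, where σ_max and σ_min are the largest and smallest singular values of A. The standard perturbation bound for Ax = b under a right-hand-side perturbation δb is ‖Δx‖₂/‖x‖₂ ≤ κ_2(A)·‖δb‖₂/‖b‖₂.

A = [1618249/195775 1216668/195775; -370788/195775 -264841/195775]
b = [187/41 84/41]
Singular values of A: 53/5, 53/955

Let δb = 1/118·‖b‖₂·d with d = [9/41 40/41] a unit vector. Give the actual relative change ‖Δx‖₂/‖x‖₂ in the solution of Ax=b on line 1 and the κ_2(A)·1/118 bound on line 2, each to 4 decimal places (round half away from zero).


0.0141
1.6186

from the listed singular values, σ₁ = 53/5, σ_n = 53/955
κ = σ_max/σ_min = (53/5)/(53/955) = 191.0000
worst-case relative error ≤ 191.0000 × 1/118 = 1.6186
solve Ax = b  →  x = [-32.1321 43.4717]
2-norm of b is 5.0000; of x, 54.0579
with δb = [0.0093 0.0413], A·Δx = δb → ‖Δx‖ = 0.7635
relative error = 0.0141
realised/bound (from unrounded values) ≈ 0.0087


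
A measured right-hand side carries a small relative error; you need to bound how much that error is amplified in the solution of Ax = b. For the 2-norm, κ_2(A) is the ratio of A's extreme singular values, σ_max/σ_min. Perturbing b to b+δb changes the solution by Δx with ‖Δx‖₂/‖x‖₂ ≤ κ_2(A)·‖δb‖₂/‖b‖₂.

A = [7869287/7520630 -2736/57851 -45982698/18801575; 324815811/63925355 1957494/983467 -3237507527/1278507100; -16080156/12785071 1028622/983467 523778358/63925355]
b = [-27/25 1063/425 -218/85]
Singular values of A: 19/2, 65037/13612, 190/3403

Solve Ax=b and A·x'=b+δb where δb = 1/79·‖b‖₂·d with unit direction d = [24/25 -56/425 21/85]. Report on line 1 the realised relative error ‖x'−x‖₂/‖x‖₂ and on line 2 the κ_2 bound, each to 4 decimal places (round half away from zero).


largest singular value 19/2, smallest 190/3403
κ_2(A) = (19/2) / (190/3403) = 170.1500
worst-case relative error ≤ 170.1500 × 1/79 = 2.1538
solve Ax = b  →  x = [-15.2684 31.7053 -6.7039]
2-norm of b is 3.7417; of x, 35.8231
δb = ε·‖b‖·d = [0.0455 -0.0062 0.0117]; solving A·Δx = δb gives ‖Δx‖ = 0.8483
dividing the unrounded norms, ‖Δx‖/‖x‖ = 0.0237
realised/bound (from unrounded values) ≈ 0.0110

0.0237
2.1538


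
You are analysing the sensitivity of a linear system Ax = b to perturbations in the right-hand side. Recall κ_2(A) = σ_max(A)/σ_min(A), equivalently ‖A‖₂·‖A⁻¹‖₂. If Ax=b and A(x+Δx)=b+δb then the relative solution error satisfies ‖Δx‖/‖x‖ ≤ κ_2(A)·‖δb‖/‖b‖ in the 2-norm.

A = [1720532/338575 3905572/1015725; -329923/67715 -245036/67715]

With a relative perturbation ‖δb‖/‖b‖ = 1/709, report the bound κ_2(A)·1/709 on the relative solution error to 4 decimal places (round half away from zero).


0.3162

AᵀA = [6755600489/136305625 15199628444/408916875; 15199628444/408916875 34201054624/1226750625]; tr = 3800058361/49070025, det = 234256/1962801
solving λ² − 3800058361/49070025·λ + 234256/1962801 = 0 gives λ = 1936/25, 3025/1962801
κ_2(A) = √(λ_max/λ_min) = √((1936/25) / (3025/1962801)) = 224.1600
worst-case relative error ≤ 224.1600 × 1/709 = 0.3162


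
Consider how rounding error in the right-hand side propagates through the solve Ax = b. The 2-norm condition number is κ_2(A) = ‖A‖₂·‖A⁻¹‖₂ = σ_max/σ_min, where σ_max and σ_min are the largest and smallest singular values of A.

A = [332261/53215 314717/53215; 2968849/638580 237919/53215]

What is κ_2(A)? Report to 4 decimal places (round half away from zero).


M = AᵀA = [988451438809/16311376656 78446552275/1359281388; 78446552275/1359281388 6226089626/113273449]. tr(M)=2241389233/19395216, det(M)=3418801/19395216
λ_max, λ_min = (2241389233/19395216 ± √5023560460272904225/376174403686656)/2 = 1849/16, 1849/1212201
κ_2(A) = √(λ_max/λ_min) = √((1849/16) / (1849/1212201)) = 275.2500

275.2500


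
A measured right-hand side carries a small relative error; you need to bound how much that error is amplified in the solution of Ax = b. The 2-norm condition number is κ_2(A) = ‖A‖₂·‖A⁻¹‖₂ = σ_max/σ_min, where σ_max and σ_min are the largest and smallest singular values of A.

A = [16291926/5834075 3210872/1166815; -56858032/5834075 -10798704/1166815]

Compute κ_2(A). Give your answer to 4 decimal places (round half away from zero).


AᵀA = [5597220249124/54458289769 5330434772880/54458289769; 5330434772880/54458289769 5076868283200/54458289769]; tr = 12692138564/64754209, det = 61465600/64754209
λ_max, λ_min = (12692138564/64754209 ± √161074460702541140496/4193107583215681)/2 = 196, 313600/64754209
σ_max=√196=14, σ_min=√(313600/64754209)=(560/8047) → κ = 201.1750

201.1750


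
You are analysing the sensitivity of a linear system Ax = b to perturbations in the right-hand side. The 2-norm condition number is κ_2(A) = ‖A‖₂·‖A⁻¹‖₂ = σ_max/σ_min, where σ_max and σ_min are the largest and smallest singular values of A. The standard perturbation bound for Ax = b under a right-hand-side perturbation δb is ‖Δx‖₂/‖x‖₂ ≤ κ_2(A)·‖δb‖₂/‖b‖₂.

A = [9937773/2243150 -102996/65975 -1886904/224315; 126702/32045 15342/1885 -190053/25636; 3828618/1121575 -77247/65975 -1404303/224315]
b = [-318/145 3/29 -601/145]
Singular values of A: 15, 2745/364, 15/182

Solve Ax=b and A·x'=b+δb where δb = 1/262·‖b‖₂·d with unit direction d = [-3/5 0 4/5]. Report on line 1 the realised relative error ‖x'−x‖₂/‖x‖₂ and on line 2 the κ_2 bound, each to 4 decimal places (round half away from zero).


0.0089
0.6947

σ_max = 15, σ_min = 15/182
κ = σ_max/σ_min = 15/(15/182) = 182.0000
perturbation bound = 182.0000·1/262 = 0.6947
solve Ax = b  →  x = [-21.5545 0.3259 -11.1519]
2-norm of b is 4.6904; of x, 24.2708
δb = ε·‖b‖·d = [-0.0107 0.0000 0.0143]; solving A·Δx = δb gives ‖Δx‖ = 0.2172
dividing the unrounded norms, ‖Δx‖/‖x‖ = 0.0089
tightness: 0.0089 against a bound of 0.6947 (unrounded ratio ≈ 0.0129)


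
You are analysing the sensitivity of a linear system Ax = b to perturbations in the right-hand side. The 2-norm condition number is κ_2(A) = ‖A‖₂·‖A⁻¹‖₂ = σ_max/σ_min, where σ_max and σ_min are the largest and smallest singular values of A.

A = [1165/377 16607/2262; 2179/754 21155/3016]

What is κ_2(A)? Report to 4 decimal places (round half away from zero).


form AᵀA = [12101/676 348475/8112; 348475/8112 10036249/97344] with trace 69697/576 and determinant 121/576
char-poly roots: 121 and 1/576
σ_max=√121=11, σ_min=√(1/576)=(1/24) → κ = 264.0000

264.0000


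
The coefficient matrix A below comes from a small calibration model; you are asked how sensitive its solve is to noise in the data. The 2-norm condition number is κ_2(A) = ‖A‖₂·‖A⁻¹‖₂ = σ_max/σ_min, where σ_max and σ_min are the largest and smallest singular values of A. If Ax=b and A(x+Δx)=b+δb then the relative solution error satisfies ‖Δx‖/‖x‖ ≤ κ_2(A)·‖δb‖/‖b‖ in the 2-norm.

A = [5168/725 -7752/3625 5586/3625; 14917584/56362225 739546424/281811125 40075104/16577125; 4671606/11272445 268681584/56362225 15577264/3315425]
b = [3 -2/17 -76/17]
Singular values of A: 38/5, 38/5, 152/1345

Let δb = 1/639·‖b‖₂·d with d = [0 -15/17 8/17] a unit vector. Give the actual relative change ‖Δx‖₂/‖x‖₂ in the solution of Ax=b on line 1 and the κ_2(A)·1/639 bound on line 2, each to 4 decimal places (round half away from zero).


σ_max = 38/5, σ_min = 152/1345
κ = σ_max/σ_min = (38/5)/(152/1345) = 67.2500
worst-case relative error ≤ 67.2500 × 1/639 = 0.1052
solve Ax = b  →  x = [6.3670 10.8198 -12.4909]
‖b‖₂ = 5.3852 and ‖x‖₂ = 17.7096
Δx = A⁻¹·δb where δb = 1/639·5.3852·d; ‖Δx‖ = 0.0746
dividing the unrounded norms, ‖Δx‖/‖x‖ = 0.0042
tightness: 0.0042 against a bound of 0.1052 (unrounded ratio ≈ 0.0400)

0.0042
0.1052


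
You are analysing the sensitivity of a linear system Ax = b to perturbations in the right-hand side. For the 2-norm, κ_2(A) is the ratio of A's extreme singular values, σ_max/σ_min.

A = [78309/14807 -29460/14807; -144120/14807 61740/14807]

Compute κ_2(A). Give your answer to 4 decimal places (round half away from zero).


AᵀA = [7160733/58357 -2982420/58357; -2982420/58357 1245600/58357]; tr = 646641/4489, det = 32400/4489
solving λ² − 646641/4489·λ + 32400/4489 = 0 gives λ = 144, 225/4489
κ = σ_max/σ_min = 12/(15/67) = 53.6000

53.6000


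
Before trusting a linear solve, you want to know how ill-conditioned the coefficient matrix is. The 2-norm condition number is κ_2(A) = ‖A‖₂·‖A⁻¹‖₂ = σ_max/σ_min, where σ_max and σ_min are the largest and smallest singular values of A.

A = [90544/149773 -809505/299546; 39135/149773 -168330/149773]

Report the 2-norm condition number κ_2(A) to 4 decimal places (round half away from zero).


337.2000

M = AᵀA = [34249/78961 -152190/78961; -152190/78961 2705625/315844]. tr(M)=2842621/315844, det(M)=225/315844
eigenvalues of AᵀA: λ = (tr ± √(tr²−4·det))/2 = 9, 25/315844
κ_2(A) = √(λ_max/λ_min) = √(9 / (25/315844)) = 337.2000


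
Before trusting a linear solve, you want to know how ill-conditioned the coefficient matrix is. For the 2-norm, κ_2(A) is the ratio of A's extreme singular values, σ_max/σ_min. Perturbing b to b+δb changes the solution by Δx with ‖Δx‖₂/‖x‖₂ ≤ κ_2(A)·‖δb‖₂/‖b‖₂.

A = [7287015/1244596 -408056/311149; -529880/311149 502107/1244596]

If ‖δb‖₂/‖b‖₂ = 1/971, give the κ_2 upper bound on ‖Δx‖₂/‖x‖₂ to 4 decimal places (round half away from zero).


form AᵀA = [57592952640625/1549019203216 -809891662500/96813700201; -809891662500/96813700201 2916266625625/1549019203216] with trace 17997983125/460743368 and determinant 244140625/14743787776
eigenvalues of AᵀA: λ = (tr ± √(tr²−4·det))/2 = 625/16, 390625/921486736
κ_2(A) = √(λ_max/λ_min) = √((625/16) / (390625/921486736)) = 303.5600
κ_2(A)·‖δb‖/‖b‖ = 0.3126

0.3126


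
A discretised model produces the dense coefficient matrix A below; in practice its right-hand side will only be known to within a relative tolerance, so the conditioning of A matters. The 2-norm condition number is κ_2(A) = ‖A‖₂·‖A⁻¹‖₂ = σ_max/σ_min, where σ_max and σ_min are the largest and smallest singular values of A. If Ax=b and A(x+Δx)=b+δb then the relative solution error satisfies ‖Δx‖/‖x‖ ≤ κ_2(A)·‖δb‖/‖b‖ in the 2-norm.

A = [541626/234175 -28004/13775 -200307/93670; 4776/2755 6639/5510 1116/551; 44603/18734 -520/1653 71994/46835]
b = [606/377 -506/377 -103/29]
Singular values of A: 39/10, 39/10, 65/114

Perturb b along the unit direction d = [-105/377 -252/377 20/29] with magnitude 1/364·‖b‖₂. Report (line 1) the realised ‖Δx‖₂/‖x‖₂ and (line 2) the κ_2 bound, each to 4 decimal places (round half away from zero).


0.0055
0.0188

largest singular value 39/10, smallest 65/114
condition number: (39/10) ÷ (65/114) = 6.8400
perturbation bound = 6.8400·1/364 = 0.0188
solve Ax = b  →  x = [0.5047 2.4985 -2.5810]
2-norm of b is 4.1231; of x, 3.6275
Δx = A⁻¹·δb where δb = 1/364·4.1231·d; ‖Δx‖ = 0.0199
relative error = 0.0055
tightness: 0.0055 against a bound of 0.0188 (unrounded ratio ≈ 0.2914)


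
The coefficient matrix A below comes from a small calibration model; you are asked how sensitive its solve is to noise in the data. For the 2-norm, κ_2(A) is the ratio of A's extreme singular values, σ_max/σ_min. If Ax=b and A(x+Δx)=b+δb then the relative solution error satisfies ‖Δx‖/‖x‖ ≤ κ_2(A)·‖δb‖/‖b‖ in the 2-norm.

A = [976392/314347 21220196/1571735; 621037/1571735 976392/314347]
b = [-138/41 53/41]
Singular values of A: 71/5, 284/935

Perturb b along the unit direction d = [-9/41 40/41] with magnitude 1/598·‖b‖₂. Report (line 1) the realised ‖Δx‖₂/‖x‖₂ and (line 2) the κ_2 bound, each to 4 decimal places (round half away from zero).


σ_max = 71/5, σ_min = 284/935
κ = σ_max/σ_min = (71/5)/(284/935) = 46.7500
perturbation bound = 46.7500·1/598 = 0.0782
solve Ax = b  →  x = [-6.4703 1.2393]
‖b‖₂ = 3.6056 and ‖x‖₂ = 6.5879
Δx = A⁻¹·δb where δb = 1/598·3.6056·d; ‖Δx‖ = 0.0199
relative error = 0.0030
so the bound overstates the realised error by a factor of ≈ 25.9456 (computed from the unrounded values)

0.0030
0.0782


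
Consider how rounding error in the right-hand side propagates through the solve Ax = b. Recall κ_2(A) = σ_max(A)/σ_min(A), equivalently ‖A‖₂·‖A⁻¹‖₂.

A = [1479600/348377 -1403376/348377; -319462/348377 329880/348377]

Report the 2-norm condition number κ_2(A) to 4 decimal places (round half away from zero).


109.8750

form AᵀA = [1363041124/72199009 -1297929360/72199009; -1297929360/72199009 1236338496/72199009] with trace 3090820/85849 and determinant 9216/85849
solving λ² − 3090820/85849·λ + 9216/85849 = 0 gives λ = 36, 256/85849
σ_max=√36=6, σ_min=√(256/85849)=(16/293) → κ = 109.8750


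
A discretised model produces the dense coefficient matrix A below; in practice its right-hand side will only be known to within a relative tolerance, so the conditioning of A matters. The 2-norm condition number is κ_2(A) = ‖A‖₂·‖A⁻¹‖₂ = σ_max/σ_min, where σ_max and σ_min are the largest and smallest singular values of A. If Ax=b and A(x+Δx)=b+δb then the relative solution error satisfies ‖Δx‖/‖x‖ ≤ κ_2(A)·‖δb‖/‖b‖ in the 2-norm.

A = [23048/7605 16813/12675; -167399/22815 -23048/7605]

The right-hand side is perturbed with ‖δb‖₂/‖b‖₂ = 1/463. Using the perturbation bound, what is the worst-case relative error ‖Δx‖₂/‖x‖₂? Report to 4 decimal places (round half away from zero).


form AᵀA = [194102473/3080025 134784704/5133375; 134784704/5133375 93635209/8555625] with trace 33699874/455625 and determinant 3418801/11390625
char-poly roots: 1849/25 and 1849/455625
σ_max=√(1849/25)=(43/5), σ_min=√(1849/455625)=(43/675) → κ = 135.0000
worst-case relative error ≤ 135.0000 × 1/463 = 0.2916

0.2916


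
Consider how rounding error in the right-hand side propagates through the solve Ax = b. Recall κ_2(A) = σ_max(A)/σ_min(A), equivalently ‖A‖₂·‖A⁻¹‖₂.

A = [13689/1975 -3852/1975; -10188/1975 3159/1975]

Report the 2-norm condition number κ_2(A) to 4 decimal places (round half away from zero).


79.0000

AᵀA = [58236813/780125 -16982784/780125; -16982784/780125 4963437/780125]; tr = 505602/6241, det = 6561/6241
char-poly roots: 81 and 81/6241
σ_max=√81=9, σ_min=√(81/6241)=(9/79) → κ = 79.0000


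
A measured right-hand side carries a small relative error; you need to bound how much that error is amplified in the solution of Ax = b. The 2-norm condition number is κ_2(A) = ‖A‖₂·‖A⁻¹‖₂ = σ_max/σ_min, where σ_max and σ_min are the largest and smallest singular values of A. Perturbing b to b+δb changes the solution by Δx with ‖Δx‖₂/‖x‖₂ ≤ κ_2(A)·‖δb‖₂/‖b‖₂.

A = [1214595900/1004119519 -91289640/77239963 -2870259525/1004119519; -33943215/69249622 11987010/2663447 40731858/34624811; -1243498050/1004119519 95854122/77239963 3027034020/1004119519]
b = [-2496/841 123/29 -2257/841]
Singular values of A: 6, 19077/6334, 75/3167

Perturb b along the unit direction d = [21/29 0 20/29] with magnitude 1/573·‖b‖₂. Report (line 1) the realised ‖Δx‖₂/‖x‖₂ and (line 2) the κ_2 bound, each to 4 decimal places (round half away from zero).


0.0025
0.4422

from the listed singular values, σ₁ = 6, σ_n = 75/3167
κ_2(A) = 6 / (75/3167) = 253.3600
perturbation bound = 253.3600·1/573 = 0.4422
solve Ax = b  →  x = [-155.7691 1.0490 -65.3116]
2-norm of b is 5.8310; of x, 168.9103
Δx = A⁻¹·δb where δb = 1/573·5.8310·d; ‖Δx‖ = 0.4297
relative error = 0.0025
tightness: 0.0025 against a bound of 0.4422 (unrounded ratio ≈ 0.0058)


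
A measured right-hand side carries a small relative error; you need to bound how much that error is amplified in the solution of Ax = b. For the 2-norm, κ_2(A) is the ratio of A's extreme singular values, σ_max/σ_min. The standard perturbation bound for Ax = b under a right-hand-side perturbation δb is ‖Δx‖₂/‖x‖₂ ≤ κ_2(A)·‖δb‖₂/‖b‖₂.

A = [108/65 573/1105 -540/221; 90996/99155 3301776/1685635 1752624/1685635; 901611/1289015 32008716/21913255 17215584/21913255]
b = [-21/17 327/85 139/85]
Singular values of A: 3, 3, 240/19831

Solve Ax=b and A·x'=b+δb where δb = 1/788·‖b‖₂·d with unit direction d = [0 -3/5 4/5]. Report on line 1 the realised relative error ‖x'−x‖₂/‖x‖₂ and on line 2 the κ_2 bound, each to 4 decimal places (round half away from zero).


largest singular value 3, smallest 240/19831
κ = σ_max/σ_min = 3/(240/19831) = 247.8875
bound on ‖Δx‖/‖x‖: κ·ε = 247.8875·1/788 = 0.3146
solve Ax = b  →  x = [-60.7262 46.7946 -30.8574]
‖b‖₂ = 4.3589 and ‖x‖₂ = 82.6413
Δx = A⁻¹·δb where δb = 1/788·4.3589·d; ‖Δx‖ = 0.4571
dividing the unrounded norms, ‖Δx‖/‖x‖ = 0.0055
tightness: 0.0055 against a bound of 0.3146 (unrounded ratio ≈ 0.0176)

0.0055
0.3146


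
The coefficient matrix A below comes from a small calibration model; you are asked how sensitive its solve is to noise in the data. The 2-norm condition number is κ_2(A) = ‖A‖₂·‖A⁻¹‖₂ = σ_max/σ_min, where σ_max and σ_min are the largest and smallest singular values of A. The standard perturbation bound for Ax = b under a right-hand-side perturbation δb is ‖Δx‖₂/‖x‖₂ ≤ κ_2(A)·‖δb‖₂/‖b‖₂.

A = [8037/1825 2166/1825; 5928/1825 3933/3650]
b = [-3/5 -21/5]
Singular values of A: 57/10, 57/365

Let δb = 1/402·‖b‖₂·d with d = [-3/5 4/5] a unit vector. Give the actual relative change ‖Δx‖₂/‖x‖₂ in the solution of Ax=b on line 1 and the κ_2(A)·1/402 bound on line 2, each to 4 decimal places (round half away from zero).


from the listed singular values, σ₁ = 57/10, σ_n = 57/365
condition number: (57/10) ÷ (57/365) = 36.5000
perturbation bound = 36.5000·1/402 = 0.0908
solve Ax = b  →  x = [4.8737 -18.5895]
‖b‖ = 4.2426, ‖x‖ = 19.2177
δb = ε·‖b‖·d = [-0.0063 0.0084]; solving A·Δx = δb gives ‖Δx‖ = 0.0676
dividing the unrounded norms, ‖Δx‖/‖x‖ = 0.0035
so the bound overstates the realised error by a factor of ≈ 25.8191 (computed from the unrounded values)

0.0035
0.0908


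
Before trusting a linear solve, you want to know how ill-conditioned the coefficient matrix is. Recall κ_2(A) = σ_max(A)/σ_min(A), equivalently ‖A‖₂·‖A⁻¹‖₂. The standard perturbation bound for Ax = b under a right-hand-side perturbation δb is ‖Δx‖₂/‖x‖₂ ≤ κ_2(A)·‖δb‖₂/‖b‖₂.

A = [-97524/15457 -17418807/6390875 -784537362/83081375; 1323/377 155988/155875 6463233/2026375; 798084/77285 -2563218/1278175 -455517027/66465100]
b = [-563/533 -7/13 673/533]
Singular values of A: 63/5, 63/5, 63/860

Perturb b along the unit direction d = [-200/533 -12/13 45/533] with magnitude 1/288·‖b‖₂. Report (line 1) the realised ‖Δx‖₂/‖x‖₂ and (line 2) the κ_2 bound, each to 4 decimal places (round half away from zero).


from the listed singular values, σ₁ = 63/5, σ_n = 63/860
κ_2(A) = (63/5) / (63/860) = 172.0000
worst-case relative error ≤ 172.0000 × 1/288 = 0.5972
solve Ax = b  →  x = [0.1122 -13.1055 3.8196]
‖b‖₂ = 1.7321 and ‖x‖₂ = 13.6513
re-solving with b+δb shifts x by Δx of norm 0.0821
relative error = 0.0060
realised/bound (from unrounded values) ≈ 0.0101

0.0060
0.5972


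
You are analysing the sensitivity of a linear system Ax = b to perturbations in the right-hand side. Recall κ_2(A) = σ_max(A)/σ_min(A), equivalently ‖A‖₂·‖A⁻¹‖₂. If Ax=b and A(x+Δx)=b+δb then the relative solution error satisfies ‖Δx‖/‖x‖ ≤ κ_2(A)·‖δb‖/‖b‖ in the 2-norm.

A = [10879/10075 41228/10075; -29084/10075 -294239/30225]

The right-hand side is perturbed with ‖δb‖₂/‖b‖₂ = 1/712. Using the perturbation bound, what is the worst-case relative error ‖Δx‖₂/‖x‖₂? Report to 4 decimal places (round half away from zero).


0.1306

form AᵀA = [5705513/600625 58598848/1801875; 58598848/1801875 602806633/5405625] with trace 1046650/8649 and determinant 14641/8649
solving λ² − 1046650/8649·λ + 14641/8649 = 0 gives λ = 121, 121/8649
κ_2(A) = √(λ_max/λ_min) = √(121 / (121/8649)) = 93.0000
worst-case relative error ≤ 93.0000 × 1/712 = 0.1306


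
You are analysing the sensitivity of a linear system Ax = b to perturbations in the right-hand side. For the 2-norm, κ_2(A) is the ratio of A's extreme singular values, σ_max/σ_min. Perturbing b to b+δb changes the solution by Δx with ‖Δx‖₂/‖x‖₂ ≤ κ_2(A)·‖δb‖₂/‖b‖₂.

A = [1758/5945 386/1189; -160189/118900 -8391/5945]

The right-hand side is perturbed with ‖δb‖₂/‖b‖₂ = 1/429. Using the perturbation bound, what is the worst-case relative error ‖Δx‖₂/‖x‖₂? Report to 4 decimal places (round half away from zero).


0.4662

AᵀA = [16000441/8410000 839979/420500; 839979/420500 44101/21025]; tr = 40001/10000, det = 1/2500
λ_max, λ_min = (40001/10000 ± √1599920001/100000000)/2 = 4, 1/10000
σ_max=√4=2, σ_min=√(1/10000)=(1/100) → κ = 200.0000
bound on ‖Δx‖/‖x‖: κ·ε = 200.0000·1/429 = 0.4662


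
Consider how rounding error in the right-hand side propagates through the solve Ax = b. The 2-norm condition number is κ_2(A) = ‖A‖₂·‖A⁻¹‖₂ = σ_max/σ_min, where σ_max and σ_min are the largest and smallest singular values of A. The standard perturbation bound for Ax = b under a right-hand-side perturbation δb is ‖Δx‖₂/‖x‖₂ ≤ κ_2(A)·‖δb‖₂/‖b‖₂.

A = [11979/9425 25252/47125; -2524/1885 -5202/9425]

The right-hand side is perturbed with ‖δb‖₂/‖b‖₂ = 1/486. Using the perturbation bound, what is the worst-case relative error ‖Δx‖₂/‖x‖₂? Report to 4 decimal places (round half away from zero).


AᵀA = [360001/105625 749988/528125; 749988/528125 1562644/2640625]; tr = 62501/15625, det = 4/15625
char-poly roots: 4 and 1/15625
so κ_2 = √(4 / (1/15625)) = 250.0000
worst-case relative error ≤ 250.0000 × 1/486 = 0.5144

0.5144


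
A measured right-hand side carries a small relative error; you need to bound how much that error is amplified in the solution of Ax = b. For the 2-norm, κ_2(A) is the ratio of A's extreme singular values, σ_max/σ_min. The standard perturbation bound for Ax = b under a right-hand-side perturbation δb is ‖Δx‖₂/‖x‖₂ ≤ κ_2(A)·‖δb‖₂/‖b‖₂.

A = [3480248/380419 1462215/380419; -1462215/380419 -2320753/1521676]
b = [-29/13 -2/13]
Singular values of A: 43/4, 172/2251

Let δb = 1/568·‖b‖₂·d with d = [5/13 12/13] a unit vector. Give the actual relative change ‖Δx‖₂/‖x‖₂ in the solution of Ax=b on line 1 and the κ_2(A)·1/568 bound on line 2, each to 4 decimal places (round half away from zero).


σ_max = 43/4, σ_min = 172/2251
κ_2(A) = (43/4) / (172/2251) = 140.6875
bound on ‖Δx‖/‖x‖: κ·ε = 140.6875·1/568 = 0.2477
solve Ax = b  →  x = [4.8618 -12.1521]
2-norm of b is 2.2361; of x, 13.0885
with δb = [0.0015 0.0036], A·Δx = δb → ‖Δx‖ = 0.0515
realised ‖Δx‖/‖x‖ = 0.0039
tightness: 0.0039 against a bound of 0.2477 (unrounded ratio ≈ 0.0159)

0.0039
0.2477


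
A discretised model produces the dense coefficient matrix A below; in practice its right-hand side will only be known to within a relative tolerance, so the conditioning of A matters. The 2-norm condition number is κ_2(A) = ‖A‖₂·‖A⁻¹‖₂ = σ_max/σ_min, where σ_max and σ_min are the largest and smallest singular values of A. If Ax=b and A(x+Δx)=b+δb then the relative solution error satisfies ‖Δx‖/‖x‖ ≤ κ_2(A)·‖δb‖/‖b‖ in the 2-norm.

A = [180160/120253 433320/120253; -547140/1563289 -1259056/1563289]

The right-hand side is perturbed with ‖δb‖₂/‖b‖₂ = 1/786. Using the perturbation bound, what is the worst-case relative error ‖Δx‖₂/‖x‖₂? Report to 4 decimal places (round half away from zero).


M = AᵀA = [3441226000/1453820641 8258293440/1453820641; 8258293440/1453820641 19820174656/1453820641]. tr(M)=137641424/8602489, det(M)=25600/8602489
char-poly roots: 16 and 1600/8602489
σ_max=√16=4, σ_min=√(1600/8602489)=(40/2933) → κ = 293.3000
κ_2(A)·‖δb‖/‖b‖ = 0.3732

0.3732


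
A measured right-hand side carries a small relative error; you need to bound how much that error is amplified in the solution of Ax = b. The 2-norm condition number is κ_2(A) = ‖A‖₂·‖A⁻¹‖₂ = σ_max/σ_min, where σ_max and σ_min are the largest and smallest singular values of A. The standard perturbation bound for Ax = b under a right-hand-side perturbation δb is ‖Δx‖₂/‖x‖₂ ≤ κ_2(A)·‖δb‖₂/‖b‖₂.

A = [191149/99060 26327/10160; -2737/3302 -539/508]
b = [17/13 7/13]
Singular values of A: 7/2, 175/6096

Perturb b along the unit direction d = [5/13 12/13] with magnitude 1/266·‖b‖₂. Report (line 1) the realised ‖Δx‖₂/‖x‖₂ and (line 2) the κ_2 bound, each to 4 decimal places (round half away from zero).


0.0053
0.4583

σ_max = 7/2, σ_min = 175/6096
κ_2(A) = (7/2) / (175/6096) = 121.9200
worst-case relative error ≤ 121.9200 × 1/266 = 0.4583
solve Ax = b  →  x = [-27.6960 21.1291]
2-norm of b is 1.4142; of x, 34.8355
Δx = A⁻¹·δb where δb = 1/266·1.4142·d; ‖Δx‖ = 0.1852
dividing the unrounded norms, ‖Δx‖/‖x‖ = 0.0053
so the bound overstates the realised error by a factor of ≈ 86.2134 (computed from the unrounded values)


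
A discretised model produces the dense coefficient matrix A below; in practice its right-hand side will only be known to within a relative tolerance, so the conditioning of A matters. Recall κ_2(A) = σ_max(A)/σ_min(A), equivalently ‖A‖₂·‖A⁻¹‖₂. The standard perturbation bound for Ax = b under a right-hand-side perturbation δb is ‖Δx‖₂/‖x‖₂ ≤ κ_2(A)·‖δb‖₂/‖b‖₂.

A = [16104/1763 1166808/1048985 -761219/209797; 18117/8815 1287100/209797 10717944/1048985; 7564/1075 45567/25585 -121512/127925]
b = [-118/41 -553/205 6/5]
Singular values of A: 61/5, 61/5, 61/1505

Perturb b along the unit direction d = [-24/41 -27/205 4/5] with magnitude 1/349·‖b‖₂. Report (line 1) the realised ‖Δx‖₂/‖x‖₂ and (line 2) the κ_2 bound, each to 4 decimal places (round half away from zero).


0.0039
0.8625

largest singular value 61/5, smallest 61/1505
condition number: (61/5) ÷ (61/1505) = 301.0000
bound on ‖Δx‖/‖x‖: κ·ε = 301.0000·1/349 = 0.8625
solve Ax = b  →  x = [20.5672 -62.8139 33.3149]
2-norm of b is 4.1231; of x, 74.0168
with δb = [-0.0069 -0.0016 0.0095], A·Δx = δb → ‖Δx‖ = 0.2915
relative error = 0.0039
so the bound overstates the realised error by a factor of ≈ 219.0107 (computed from the unrounded values)


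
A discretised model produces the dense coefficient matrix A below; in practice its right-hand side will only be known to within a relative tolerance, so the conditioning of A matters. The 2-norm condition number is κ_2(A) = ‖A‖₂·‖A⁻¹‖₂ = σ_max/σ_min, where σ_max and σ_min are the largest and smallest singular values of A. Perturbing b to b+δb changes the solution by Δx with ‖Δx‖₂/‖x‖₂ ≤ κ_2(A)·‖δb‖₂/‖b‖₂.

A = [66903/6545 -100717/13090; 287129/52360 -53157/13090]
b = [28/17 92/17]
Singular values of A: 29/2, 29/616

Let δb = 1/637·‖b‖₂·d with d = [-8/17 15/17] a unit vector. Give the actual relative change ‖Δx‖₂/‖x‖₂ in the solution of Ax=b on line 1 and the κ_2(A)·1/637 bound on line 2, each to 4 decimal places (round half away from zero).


σ_max = 29/2, σ_min = 29/616
κ = σ_max/σ_min = (29/2)/(29/616) = 308.0000
worst-case relative error ≤ 308.0000 × 1/637 = 0.4835
solve Ax = b  →  x = [51.2000 67.8069]
‖b‖₂ = 5.6569 and ‖x‖₂ = 84.9660
with δb = [-0.0042 0.0078], A·Δx = δb → ‖Δx‖ = 0.1886
dividing the unrounded norms, ‖Δx‖/‖x‖ = 0.0022
so the bound overstates the realised error by a factor of ≈ 217.7900 (computed from the unrounded values)

0.0022
0.4835


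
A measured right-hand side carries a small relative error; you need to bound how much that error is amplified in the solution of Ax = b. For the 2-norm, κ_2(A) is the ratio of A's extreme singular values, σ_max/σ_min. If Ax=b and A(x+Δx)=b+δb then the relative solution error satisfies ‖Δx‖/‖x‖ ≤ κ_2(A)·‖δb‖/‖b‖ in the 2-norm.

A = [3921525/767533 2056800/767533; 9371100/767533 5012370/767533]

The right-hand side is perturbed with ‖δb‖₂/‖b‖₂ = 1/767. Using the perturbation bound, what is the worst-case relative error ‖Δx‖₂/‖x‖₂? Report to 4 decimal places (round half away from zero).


AᵀA = [610626470625/3485839681 325663983000/3485839681; 325663983000/3485839681 173693960100/3485839681]; tr = 2713911525/12061729, det = 5062500/12061729
λ_max, λ_min = (2713911525/12061729 ± √7365071515515575625/145485306469441)/2 = 225, 22500/12061729
σ_max=√225=15, σ_min=√(22500/12061729)=(150/3473) → κ = 347.3000
worst-case relative error ≤ 347.3000 × 1/767 = 0.4528

0.4528


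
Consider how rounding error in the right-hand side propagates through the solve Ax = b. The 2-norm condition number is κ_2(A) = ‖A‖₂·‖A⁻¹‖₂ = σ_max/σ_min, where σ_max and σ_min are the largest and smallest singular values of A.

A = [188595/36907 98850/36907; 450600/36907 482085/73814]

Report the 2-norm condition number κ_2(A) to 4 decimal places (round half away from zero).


form AᵀA = [1411884225/8059921 752996250/8059921; 752996250/8059921 1606457025/32239684] with trace 25100325/111556 and determinant 50625/111556
λ_max, λ_min = (25100325/111556 ± √630003725015625/12444741136)/2 = 225, 225/111556
so κ_2 = √(225 / (225/111556)) = 334.0000

334.0000


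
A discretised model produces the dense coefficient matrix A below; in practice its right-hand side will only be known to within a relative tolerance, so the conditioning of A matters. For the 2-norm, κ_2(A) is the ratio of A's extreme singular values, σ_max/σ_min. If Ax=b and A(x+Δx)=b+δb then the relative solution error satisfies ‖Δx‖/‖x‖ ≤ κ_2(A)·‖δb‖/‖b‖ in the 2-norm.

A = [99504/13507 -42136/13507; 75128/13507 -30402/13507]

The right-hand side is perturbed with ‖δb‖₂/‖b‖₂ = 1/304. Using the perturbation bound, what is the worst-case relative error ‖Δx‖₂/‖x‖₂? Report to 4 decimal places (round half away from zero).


0.4272

AᵀA = [15545262400/182439049 -6476742000/182439049; -6476742000/182439049 2699724100/182439049]; tr = 107958500/1079521, det = 640000/1079521
λ_max, λ_min = (107958500/1079521 ± √11652274148490000/1165365589441)/2 = 100, 6400/1079521
σ_max=√100=10, σ_min=√(6400/1079521)=(80/1039) → κ = 129.8750
worst-case relative error ≤ 129.8750 × 1/304 = 0.4272
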